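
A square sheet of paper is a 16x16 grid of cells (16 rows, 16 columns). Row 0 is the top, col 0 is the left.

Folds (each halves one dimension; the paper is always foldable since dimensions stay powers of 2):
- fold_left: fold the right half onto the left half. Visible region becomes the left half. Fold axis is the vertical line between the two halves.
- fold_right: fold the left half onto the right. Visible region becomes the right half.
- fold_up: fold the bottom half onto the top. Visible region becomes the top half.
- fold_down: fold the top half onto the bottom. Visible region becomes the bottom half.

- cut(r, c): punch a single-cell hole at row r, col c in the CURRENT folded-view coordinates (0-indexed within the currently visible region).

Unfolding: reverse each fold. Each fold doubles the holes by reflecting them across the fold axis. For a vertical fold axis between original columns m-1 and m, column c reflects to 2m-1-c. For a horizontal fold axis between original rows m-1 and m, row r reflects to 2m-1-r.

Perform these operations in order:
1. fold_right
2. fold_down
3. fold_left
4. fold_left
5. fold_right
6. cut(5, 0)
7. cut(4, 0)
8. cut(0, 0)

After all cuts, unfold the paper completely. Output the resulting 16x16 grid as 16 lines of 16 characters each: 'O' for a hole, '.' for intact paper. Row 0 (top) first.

Answer: ................
................
OOOOOOOOOOOOOOOO
OOOOOOOOOOOOOOOO
................
................
................
OOOOOOOOOOOOOOOO
OOOOOOOOOOOOOOOO
................
................
................
OOOOOOOOOOOOOOOO
OOOOOOOOOOOOOOOO
................
................

Derivation:
Op 1 fold_right: fold axis v@8; visible region now rows[0,16) x cols[8,16) = 16x8
Op 2 fold_down: fold axis h@8; visible region now rows[8,16) x cols[8,16) = 8x8
Op 3 fold_left: fold axis v@12; visible region now rows[8,16) x cols[8,12) = 8x4
Op 4 fold_left: fold axis v@10; visible region now rows[8,16) x cols[8,10) = 8x2
Op 5 fold_right: fold axis v@9; visible region now rows[8,16) x cols[9,10) = 8x1
Op 6 cut(5, 0): punch at orig (13,9); cuts so far [(13, 9)]; region rows[8,16) x cols[9,10) = 8x1
Op 7 cut(4, 0): punch at orig (12,9); cuts so far [(12, 9), (13, 9)]; region rows[8,16) x cols[9,10) = 8x1
Op 8 cut(0, 0): punch at orig (8,9); cuts so far [(8, 9), (12, 9), (13, 9)]; region rows[8,16) x cols[9,10) = 8x1
Unfold 1 (reflect across v@9): 6 holes -> [(8, 8), (8, 9), (12, 8), (12, 9), (13, 8), (13, 9)]
Unfold 2 (reflect across v@10): 12 holes -> [(8, 8), (8, 9), (8, 10), (8, 11), (12, 8), (12, 9), (12, 10), (12, 11), (13, 8), (13, 9), (13, 10), (13, 11)]
Unfold 3 (reflect across v@12): 24 holes -> [(8, 8), (8, 9), (8, 10), (8, 11), (8, 12), (8, 13), (8, 14), (8, 15), (12, 8), (12, 9), (12, 10), (12, 11), (12, 12), (12, 13), (12, 14), (12, 15), (13, 8), (13, 9), (13, 10), (13, 11), (13, 12), (13, 13), (13, 14), (13, 15)]
Unfold 4 (reflect across h@8): 48 holes -> [(2, 8), (2, 9), (2, 10), (2, 11), (2, 12), (2, 13), (2, 14), (2, 15), (3, 8), (3, 9), (3, 10), (3, 11), (3, 12), (3, 13), (3, 14), (3, 15), (7, 8), (7, 9), (7, 10), (7, 11), (7, 12), (7, 13), (7, 14), (7, 15), (8, 8), (8, 9), (8, 10), (8, 11), (8, 12), (8, 13), (8, 14), (8, 15), (12, 8), (12, 9), (12, 10), (12, 11), (12, 12), (12, 13), (12, 14), (12, 15), (13, 8), (13, 9), (13, 10), (13, 11), (13, 12), (13, 13), (13, 14), (13, 15)]
Unfold 5 (reflect across v@8): 96 holes -> [(2, 0), (2, 1), (2, 2), (2, 3), (2, 4), (2, 5), (2, 6), (2, 7), (2, 8), (2, 9), (2, 10), (2, 11), (2, 12), (2, 13), (2, 14), (2, 15), (3, 0), (3, 1), (3, 2), (3, 3), (3, 4), (3, 5), (3, 6), (3, 7), (3, 8), (3, 9), (3, 10), (3, 11), (3, 12), (3, 13), (3, 14), (3, 15), (7, 0), (7, 1), (7, 2), (7, 3), (7, 4), (7, 5), (7, 6), (7, 7), (7, 8), (7, 9), (7, 10), (7, 11), (7, 12), (7, 13), (7, 14), (7, 15), (8, 0), (8, 1), (8, 2), (8, 3), (8, 4), (8, 5), (8, 6), (8, 7), (8, 8), (8, 9), (8, 10), (8, 11), (8, 12), (8, 13), (8, 14), (8, 15), (12, 0), (12, 1), (12, 2), (12, 3), (12, 4), (12, 5), (12, 6), (12, 7), (12, 8), (12, 9), (12, 10), (12, 11), (12, 12), (12, 13), (12, 14), (12, 15), (13, 0), (13, 1), (13, 2), (13, 3), (13, 4), (13, 5), (13, 6), (13, 7), (13, 8), (13, 9), (13, 10), (13, 11), (13, 12), (13, 13), (13, 14), (13, 15)]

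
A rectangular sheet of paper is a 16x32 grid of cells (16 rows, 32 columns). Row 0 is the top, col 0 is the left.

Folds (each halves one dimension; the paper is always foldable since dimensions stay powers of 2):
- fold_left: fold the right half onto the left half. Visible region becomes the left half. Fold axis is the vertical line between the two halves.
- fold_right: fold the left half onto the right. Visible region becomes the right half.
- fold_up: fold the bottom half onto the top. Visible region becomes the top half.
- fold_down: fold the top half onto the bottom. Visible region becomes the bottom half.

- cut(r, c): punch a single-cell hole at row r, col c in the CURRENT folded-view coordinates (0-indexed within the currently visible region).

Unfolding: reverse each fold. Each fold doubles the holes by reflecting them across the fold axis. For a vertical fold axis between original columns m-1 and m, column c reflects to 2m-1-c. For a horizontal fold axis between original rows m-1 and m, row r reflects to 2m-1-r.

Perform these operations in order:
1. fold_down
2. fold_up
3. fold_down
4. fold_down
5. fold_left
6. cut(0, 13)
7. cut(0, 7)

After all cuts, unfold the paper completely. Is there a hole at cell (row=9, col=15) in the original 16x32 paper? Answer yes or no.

Answer: no

Derivation:
Op 1 fold_down: fold axis h@8; visible region now rows[8,16) x cols[0,32) = 8x32
Op 2 fold_up: fold axis h@12; visible region now rows[8,12) x cols[0,32) = 4x32
Op 3 fold_down: fold axis h@10; visible region now rows[10,12) x cols[0,32) = 2x32
Op 4 fold_down: fold axis h@11; visible region now rows[11,12) x cols[0,32) = 1x32
Op 5 fold_left: fold axis v@16; visible region now rows[11,12) x cols[0,16) = 1x16
Op 6 cut(0, 13): punch at orig (11,13); cuts so far [(11, 13)]; region rows[11,12) x cols[0,16) = 1x16
Op 7 cut(0, 7): punch at orig (11,7); cuts so far [(11, 7), (11, 13)]; region rows[11,12) x cols[0,16) = 1x16
Unfold 1 (reflect across v@16): 4 holes -> [(11, 7), (11, 13), (11, 18), (11, 24)]
Unfold 2 (reflect across h@11): 8 holes -> [(10, 7), (10, 13), (10, 18), (10, 24), (11, 7), (11, 13), (11, 18), (11, 24)]
Unfold 3 (reflect across h@10): 16 holes -> [(8, 7), (8, 13), (8, 18), (8, 24), (9, 7), (9, 13), (9, 18), (9, 24), (10, 7), (10, 13), (10, 18), (10, 24), (11, 7), (11, 13), (11, 18), (11, 24)]
Unfold 4 (reflect across h@12): 32 holes -> [(8, 7), (8, 13), (8, 18), (8, 24), (9, 7), (9, 13), (9, 18), (9, 24), (10, 7), (10, 13), (10, 18), (10, 24), (11, 7), (11, 13), (11, 18), (11, 24), (12, 7), (12, 13), (12, 18), (12, 24), (13, 7), (13, 13), (13, 18), (13, 24), (14, 7), (14, 13), (14, 18), (14, 24), (15, 7), (15, 13), (15, 18), (15, 24)]
Unfold 5 (reflect across h@8): 64 holes -> [(0, 7), (0, 13), (0, 18), (0, 24), (1, 7), (1, 13), (1, 18), (1, 24), (2, 7), (2, 13), (2, 18), (2, 24), (3, 7), (3, 13), (3, 18), (3, 24), (4, 7), (4, 13), (4, 18), (4, 24), (5, 7), (5, 13), (5, 18), (5, 24), (6, 7), (6, 13), (6, 18), (6, 24), (7, 7), (7, 13), (7, 18), (7, 24), (8, 7), (8, 13), (8, 18), (8, 24), (9, 7), (9, 13), (9, 18), (9, 24), (10, 7), (10, 13), (10, 18), (10, 24), (11, 7), (11, 13), (11, 18), (11, 24), (12, 7), (12, 13), (12, 18), (12, 24), (13, 7), (13, 13), (13, 18), (13, 24), (14, 7), (14, 13), (14, 18), (14, 24), (15, 7), (15, 13), (15, 18), (15, 24)]
Holes: [(0, 7), (0, 13), (0, 18), (0, 24), (1, 7), (1, 13), (1, 18), (1, 24), (2, 7), (2, 13), (2, 18), (2, 24), (3, 7), (3, 13), (3, 18), (3, 24), (4, 7), (4, 13), (4, 18), (4, 24), (5, 7), (5, 13), (5, 18), (5, 24), (6, 7), (6, 13), (6, 18), (6, 24), (7, 7), (7, 13), (7, 18), (7, 24), (8, 7), (8, 13), (8, 18), (8, 24), (9, 7), (9, 13), (9, 18), (9, 24), (10, 7), (10, 13), (10, 18), (10, 24), (11, 7), (11, 13), (11, 18), (11, 24), (12, 7), (12, 13), (12, 18), (12, 24), (13, 7), (13, 13), (13, 18), (13, 24), (14, 7), (14, 13), (14, 18), (14, 24), (15, 7), (15, 13), (15, 18), (15, 24)]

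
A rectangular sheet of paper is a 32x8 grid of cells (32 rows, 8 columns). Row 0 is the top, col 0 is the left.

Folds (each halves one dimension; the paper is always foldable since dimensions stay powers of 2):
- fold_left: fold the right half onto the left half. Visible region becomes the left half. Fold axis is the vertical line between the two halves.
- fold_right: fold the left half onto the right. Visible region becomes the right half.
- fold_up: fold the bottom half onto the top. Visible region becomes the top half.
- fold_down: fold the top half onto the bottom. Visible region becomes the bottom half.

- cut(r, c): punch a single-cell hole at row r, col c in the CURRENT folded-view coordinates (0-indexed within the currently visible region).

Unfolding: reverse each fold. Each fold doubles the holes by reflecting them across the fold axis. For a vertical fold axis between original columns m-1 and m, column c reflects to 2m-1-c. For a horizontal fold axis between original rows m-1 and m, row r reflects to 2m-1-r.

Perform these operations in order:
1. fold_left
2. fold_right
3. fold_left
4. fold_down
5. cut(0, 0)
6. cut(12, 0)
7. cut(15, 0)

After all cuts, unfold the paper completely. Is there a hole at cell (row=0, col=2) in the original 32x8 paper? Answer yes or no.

Answer: yes

Derivation:
Op 1 fold_left: fold axis v@4; visible region now rows[0,32) x cols[0,4) = 32x4
Op 2 fold_right: fold axis v@2; visible region now rows[0,32) x cols[2,4) = 32x2
Op 3 fold_left: fold axis v@3; visible region now rows[0,32) x cols[2,3) = 32x1
Op 4 fold_down: fold axis h@16; visible region now rows[16,32) x cols[2,3) = 16x1
Op 5 cut(0, 0): punch at orig (16,2); cuts so far [(16, 2)]; region rows[16,32) x cols[2,3) = 16x1
Op 6 cut(12, 0): punch at orig (28,2); cuts so far [(16, 2), (28, 2)]; region rows[16,32) x cols[2,3) = 16x1
Op 7 cut(15, 0): punch at orig (31,2); cuts so far [(16, 2), (28, 2), (31, 2)]; region rows[16,32) x cols[2,3) = 16x1
Unfold 1 (reflect across h@16): 6 holes -> [(0, 2), (3, 2), (15, 2), (16, 2), (28, 2), (31, 2)]
Unfold 2 (reflect across v@3): 12 holes -> [(0, 2), (0, 3), (3, 2), (3, 3), (15, 2), (15, 3), (16, 2), (16, 3), (28, 2), (28, 3), (31, 2), (31, 3)]
Unfold 3 (reflect across v@2): 24 holes -> [(0, 0), (0, 1), (0, 2), (0, 3), (3, 0), (3, 1), (3, 2), (3, 3), (15, 0), (15, 1), (15, 2), (15, 3), (16, 0), (16, 1), (16, 2), (16, 3), (28, 0), (28, 1), (28, 2), (28, 3), (31, 0), (31, 1), (31, 2), (31, 3)]
Unfold 4 (reflect across v@4): 48 holes -> [(0, 0), (0, 1), (0, 2), (0, 3), (0, 4), (0, 5), (0, 6), (0, 7), (3, 0), (3, 1), (3, 2), (3, 3), (3, 4), (3, 5), (3, 6), (3, 7), (15, 0), (15, 1), (15, 2), (15, 3), (15, 4), (15, 5), (15, 6), (15, 7), (16, 0), (16, 1), (16, 2), (16, 3), (16, 4), (16, 5), (16, 6), (16, 7), (28, 0), (28, 1), (28, 2), (28, 3), (28, 4), (28, 5), (28, 6), (28, 7), (31, 0), (31, 1), (31, 2), (31, 3), (31, 4), (31, 5), (31, 6), (31, 7)]
Holes: [(0, 0), (0, 1), (0, 2), (0, 3), (0, 4), (0, 5), (0, 6), (0, 7), (3, 0), (3, 1), (3, 2), (3, 3), (3, 4), (3, 5), (3, 6), (3, 7), (15, 0), (15, 1), (15, 2), (15, 3), (15, 4), (15, 5), (15, 6), (15, 7), (16, 0), (16, 1), (16, 2), (16, 3), (16, 4), (16, 5), (16, 6), (16, 7), (28, 0), (28, 1), (28, 2), (28, 3), (28, 4), (28, 5), (28, 6), (28, 7), (31, 0), (31, 1), (31, 2), (31, 3), (31, 4), (31, 5), (31, 6), (31, 7)]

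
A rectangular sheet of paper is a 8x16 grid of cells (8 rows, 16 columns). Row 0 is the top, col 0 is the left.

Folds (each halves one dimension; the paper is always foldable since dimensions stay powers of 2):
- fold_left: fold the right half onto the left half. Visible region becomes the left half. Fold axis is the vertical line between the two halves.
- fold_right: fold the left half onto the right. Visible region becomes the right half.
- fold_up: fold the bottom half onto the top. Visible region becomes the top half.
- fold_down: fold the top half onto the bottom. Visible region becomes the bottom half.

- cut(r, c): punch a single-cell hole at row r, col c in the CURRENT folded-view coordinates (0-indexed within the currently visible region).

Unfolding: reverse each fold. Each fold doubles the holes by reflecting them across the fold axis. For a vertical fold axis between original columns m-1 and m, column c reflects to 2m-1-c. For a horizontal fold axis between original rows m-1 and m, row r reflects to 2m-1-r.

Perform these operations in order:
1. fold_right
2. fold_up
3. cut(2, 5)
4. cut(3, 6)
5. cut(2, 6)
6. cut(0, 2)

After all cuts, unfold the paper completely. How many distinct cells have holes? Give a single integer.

Answer: 16

Derivation:
Op 1 fold_right: fold axis v@8; visible region now rows[0,8) x cols[8,16) = 8x8
Op 2 fold_up: fold axis h@4; visible region now rows[0,4) x cols[8,16) = 4x8
Op 3 cut(2, 5): punch at orig (2,13); cuts so far [(2, 13)]; region rows[0,4) x cols[8,16) = 4x8
Op 4 cut(3, 6): punch at orig (3,14); cuts so far [(2, 13), (3, 14)]; region rows[0,4) x cols[8,16) = 4x8
Op 5 cut(2, 6): punch at orig (2,14); cuts so far [(2, 13), (2, 14), (3, 14)]; region rows[0,4) x cols[8,16) = 4x8
Op 6 cut(0, 2): punch at orig (0,10); cuts so far [(0, 10), (2, 13), (2, 14), (3, 14)]; region rows[0,4) x cols[8,16) = 4x8
Unfold 1 (reflect across h@4): 8 holes -> [(0, 10), (2, 13), (2, 14), (3, 14), (4, 14), (5, 13), (5, 14), (7, 10)]
Unfold 2 (reflect across v@8): 16 holes -> [(0, 5), (0, 10), (2, 1), (2, 2), (2, 13), (2, 14), (3, 1), (3, 14), (4, 1), (4, 14), (5, 1), (5, 2), (5, 13), (5, 14), (7, 5), (7, 10)]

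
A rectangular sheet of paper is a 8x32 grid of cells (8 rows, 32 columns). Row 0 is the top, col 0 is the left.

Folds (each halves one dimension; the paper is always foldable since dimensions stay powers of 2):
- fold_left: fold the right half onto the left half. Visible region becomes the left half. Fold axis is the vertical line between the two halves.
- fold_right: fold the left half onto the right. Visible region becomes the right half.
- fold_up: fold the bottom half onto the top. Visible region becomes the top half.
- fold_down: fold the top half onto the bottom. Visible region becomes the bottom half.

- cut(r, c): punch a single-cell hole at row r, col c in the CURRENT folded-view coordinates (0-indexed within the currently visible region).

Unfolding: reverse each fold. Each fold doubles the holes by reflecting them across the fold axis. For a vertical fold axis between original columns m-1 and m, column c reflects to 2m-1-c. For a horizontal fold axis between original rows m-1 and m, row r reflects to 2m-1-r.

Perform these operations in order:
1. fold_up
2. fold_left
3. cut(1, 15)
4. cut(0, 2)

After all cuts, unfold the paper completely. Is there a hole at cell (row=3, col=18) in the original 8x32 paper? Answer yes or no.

Op 1 fold_up: fold axis h@4; visible region now rows[0,4) x cols[0,32) = 4x32
Op 2 fold_left: fold axis v@16; visible region now rows[0,4) x cols[0,16) = 4x16
Op 3 cut(1, 15): punch at orig (1,15); cuts so far [(1, 15)]; region rows[0,4) x cols[0,16) = 4x16
Op 4 cut(0, 2): punch at orig (0,2); cuts so far [(0, 2), (1, 15)]; region rows[0,4) x cols[0,16) = 4x16
Unfold 1 (reflect across v@16): 4 holes -> [(0, 2), (0, 29), (1, 15), (1, 16)]
Unfold 2 (reflect across h@4): 8 holes -> [(0, 2), (0, 29), (1, 15), (1, 16), (6, 15), (6, 16), (7, 2), (7, 29)]
Holes: [(0, 2), (0, 29), (1, 15), (1, 16), (6, 15), (6, 16), (7, 2), (7, 29)]

Answer: no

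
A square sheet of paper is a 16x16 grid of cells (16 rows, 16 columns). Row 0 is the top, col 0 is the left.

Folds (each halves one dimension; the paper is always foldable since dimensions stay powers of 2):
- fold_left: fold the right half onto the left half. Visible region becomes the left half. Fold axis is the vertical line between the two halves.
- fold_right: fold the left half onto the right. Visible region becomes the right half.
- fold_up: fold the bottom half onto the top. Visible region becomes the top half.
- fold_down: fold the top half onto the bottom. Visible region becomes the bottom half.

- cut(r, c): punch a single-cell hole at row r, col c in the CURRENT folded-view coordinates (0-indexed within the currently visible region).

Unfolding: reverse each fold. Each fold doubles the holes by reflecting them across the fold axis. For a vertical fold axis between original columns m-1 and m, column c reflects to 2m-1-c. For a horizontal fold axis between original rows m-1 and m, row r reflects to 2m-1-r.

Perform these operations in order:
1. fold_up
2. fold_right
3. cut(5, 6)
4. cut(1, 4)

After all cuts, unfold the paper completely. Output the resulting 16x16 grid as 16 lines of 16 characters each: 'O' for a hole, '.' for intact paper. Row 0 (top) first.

Op 1 fold_up: fold axis h@8; visible region now rows[0,8) x cols[0,16) = 8x16
Op 2 fold_right: fold axis v@8; visible region now rows[0,8) x cols[8,16) = 8x8
Op 3 cut(5, 6): punch at orig (5,14); cuts so far [(5, 14)]; region rows[0,8) x cols[8,16) = 8x8
Op 4 cut(1, 4): punch at orig (1,12); cuts so far [(1, 12), (5, 14)]; region rows[0,8) x cols[8,16) = 8x8
Unfold 1 (reflect across v@8): 4 holes -> [(1, 3), (1, 12), (5, 1), (5, 14)]
Unfold 2 (reflect across h@8): 8 holes -> [(1, 3), (1, 12), (5, 1), (5, 14), (10, 1), (10, 14), (14, 3), (14, 12)]

Answer: ................
...O........O...
................
................
................
.O............O.
................
................
................
................
.O............O.
................
................
................
...O........O...
................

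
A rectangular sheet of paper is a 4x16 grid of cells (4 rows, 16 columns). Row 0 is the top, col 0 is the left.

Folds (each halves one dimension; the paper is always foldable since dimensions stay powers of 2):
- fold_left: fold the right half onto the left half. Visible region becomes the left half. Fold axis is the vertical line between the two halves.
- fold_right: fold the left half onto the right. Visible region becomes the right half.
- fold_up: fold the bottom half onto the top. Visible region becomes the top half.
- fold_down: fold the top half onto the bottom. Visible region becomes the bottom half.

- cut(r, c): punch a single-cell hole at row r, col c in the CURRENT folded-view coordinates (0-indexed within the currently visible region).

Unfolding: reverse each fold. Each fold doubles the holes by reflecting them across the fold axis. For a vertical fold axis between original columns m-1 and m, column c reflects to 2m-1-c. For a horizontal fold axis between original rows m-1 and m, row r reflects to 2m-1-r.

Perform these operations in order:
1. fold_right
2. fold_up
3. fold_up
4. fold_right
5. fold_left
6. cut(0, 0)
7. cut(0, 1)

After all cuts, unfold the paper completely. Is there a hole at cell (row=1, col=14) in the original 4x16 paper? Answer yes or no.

Answer: yes

Derivation:
Op 1 fold_right: fold axis v@8; visible region now rows[0,4) x cols[8,16) = 4x8
Op 2 fold_up: fold axis h@2; visible region now rows[0,2) x cols[8,16) = 2x8
Op 3 fold_up: fold axis h@1; visible region now rows[0,1) x cols[8,16) = 1x8
Op 4 fold_right: fold axis v@12; visible region now rows[0,1) x cols[12,16) = 1x4
Op 5 fold_left: fold axis v@14; visible region now rows[0,1) x cols[12,14) = 1x2
Op 6 cut(0, 0): punch at orig (0,12); cuts so far [(0, 12)]; region rows[0,1) x cols[12,14) = 1x2
Op 7 cut(0, 1): punch at orig (0,13); cuts so far [(0, 12), (0, 13)]; region rows[0,1) x cols[12,14) = 1x2
Unfold 1 (reflect across v@14): 4 holes -> [(0, 12), (0, 13), (0, 14), (0, 15)]
Unfold 2 (reflect across v@12): 8 holes -> [(0, 8), (0, 9), (0, 10), (0, 11), (0, 12), (0, 13), (0, 14), (0, 15)]
Unfold 3 (reflect across h@1): 16 holes -> [(0, 8), (0, 9), (0, 10), (0, 11), (0, 12), (0, 13), (0, 14), (0, 15), (1, 8), (1, 9), (1, 10), (1, 11), (1, 12), (1, 13), (1, 14), (1, 15)]
Unfold 4 (reflect across h@2): 32 holes -> [(0, 8), (0, 9), (0, 10), (0, 11), (0, 12), (0, 13), (0, 14), (0, 15), (1, 8), (1, 9), (1, 10), (1, 11), (1, 12), (1, 13), (1, 14), (1, 15), (2, 8), (2, 9), (2, 10), (2, 11), (2, 12), (2, 13), (2, 14), (2, 15), (3, 8), (3, 9), (3, 10), (3, 11), (3, 12), (3, 13), (3, 14), (3, 15)]
Unfold 5 (reflect across v@8): 64 holes -> [(0, 0), (0, 1), (0, 2), (0, 3), (0, 4), (0, 5), (0, 6), (0, 7), (0, 8), (0, 9), (0, 10), (0, 11), (0, 12), (0, 13), (0, 14), (0, 15), (1, 0), (1, 1), (1, 2), (1, 3), (1, 4), (1, 5), (1, 6), (1, 7), (1, 8), (1, 9), (1, 10), (1, 11), (1, 12), (1, 13), (1, 14), (1, 15), (2, 0), (2, 1), (2, 2), (2, 3), (2, 4), (2, 5), (2, 6), (2, 7), (2, 8), (2, 9), (2, 10), (2, 11), (2, 12), (2, 13), (2, 14), (2, 15), (3, 0), (3, 1), (3, 2), (3, 3), (3, 4), (3, 5), (3, 6), (3, 7), (3, 8), (3, 9), (3, 10), (3, 11), (3, 12), (3, 13), (3, 14), (3, 15)]
Holes: [(0, 0), (0, 1), (0, 2), (0, 3), (0, 4), (0, 5), (0, 6), (0, 7), (0, 8), (0, 9), (0, 10), (0, 11), (0, 12), (0, 13), (0, 14), (0, 15), (1, 0), (1, 1), (1, 2), (1, 3), (1, 4), (1, 5), (1, 6), (1, 7), (1, 8), (1, 9), (1, 10), (1, 11), (1, 12), (1, 13), (1, 14), (1, 15), (2, 0), (2, 1), (2, 2), (2, 3), (2, 4), (2, 5), (2, 6), (2, 7), (2, 8), (2, 9), (2, 10), (2, 11), (2, 12), (2, 13), (2, 14), (2, 15), (3, 0), (3, 1), (3, 2), (3, 3), (3, 4), (3, 5), (3, 6), (3, 7), (3, 8), (3, 9), (3, 10), (3, 11), (3, 12), (3, 13), (3, 14), (3, 15)]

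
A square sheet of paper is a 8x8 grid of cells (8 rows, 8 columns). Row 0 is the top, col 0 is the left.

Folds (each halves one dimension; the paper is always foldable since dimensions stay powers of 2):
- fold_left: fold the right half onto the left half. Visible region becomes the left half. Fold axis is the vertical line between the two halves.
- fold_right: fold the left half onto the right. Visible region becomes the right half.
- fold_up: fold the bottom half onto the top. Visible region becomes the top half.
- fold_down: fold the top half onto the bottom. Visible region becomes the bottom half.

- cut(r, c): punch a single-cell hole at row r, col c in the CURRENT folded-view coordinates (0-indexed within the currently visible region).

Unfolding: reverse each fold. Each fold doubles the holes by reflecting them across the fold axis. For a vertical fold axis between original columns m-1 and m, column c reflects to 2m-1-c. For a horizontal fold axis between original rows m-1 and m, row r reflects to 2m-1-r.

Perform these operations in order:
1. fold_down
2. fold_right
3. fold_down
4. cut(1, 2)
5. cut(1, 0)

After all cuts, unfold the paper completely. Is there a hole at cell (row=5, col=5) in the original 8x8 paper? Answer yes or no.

Op 1 fold_down: fold axis h@4; visible region now rows[4,8) x cols[0,8) = 4x8
Op 2 fold_right: fold axis v@4; visible region now rows[4,8) x cols[4,8) = 4x4
Op 3 fold_down: fold axis h@6; visible region now rows[6,8) x cols[4,8) = 2x4
Op 4 cut(1, 2): punch at orig (7,6); cuts so far [(7, 6)]; region rows[6,8) x cols[4,8) = 2x4
Op 5 cut(1, 0): punch at orig (7,4); cuts so far [(7, 4), (7, 6)]; region rows[6,8) x cols[4,8) = 2x4
Unfold 1 (reflect across h@6): 4 holes -> [(4, 4), (4, 6), (7, 4), (7, 6)]
Unfold 2 (reflect across v@4): 8 holes -> [(4, 1), (4, 3), (4, 4), (4, 6), (7, 1), (7, 3), (7, 4), (7, 6)]
Unfold 3 (reflect across h@4): 16 holes -> [(0, 1), (0, 3), (0, 4), (0, 6), (3, 1), (3, 3), (3, 4), (3, 6), (4, 1), (4, 3), (4, 4), (4, 6), (7, 1), (7, 3), (7, 4), (7, 6)]
Holes: [(0, 1), (0, 3), (0, 4), (0, 6), (3, 1), (3, 3), (3, 4), (3, 6), (4, 1), (4, 3), (4, 4), (4, 6), (7, 1), (7, 3), (7, 4), (7, 6)]

Answer: no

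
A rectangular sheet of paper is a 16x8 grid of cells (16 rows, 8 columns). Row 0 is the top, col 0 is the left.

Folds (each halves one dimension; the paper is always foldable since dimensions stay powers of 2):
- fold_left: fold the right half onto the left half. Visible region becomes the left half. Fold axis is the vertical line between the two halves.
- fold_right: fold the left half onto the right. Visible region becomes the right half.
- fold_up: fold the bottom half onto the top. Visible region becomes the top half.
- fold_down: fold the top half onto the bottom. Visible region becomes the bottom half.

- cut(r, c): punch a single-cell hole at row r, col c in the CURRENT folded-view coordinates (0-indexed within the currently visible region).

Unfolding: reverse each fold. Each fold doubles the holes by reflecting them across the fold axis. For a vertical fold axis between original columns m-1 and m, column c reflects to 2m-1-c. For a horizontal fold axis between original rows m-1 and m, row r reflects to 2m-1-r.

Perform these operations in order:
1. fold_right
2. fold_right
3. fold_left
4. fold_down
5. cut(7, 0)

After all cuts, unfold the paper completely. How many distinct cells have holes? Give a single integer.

Op 1 fold_right: fold axis v@4; visible region now rows[0,16) x cols[4,8) = 16x4
Op 2 fold_right: fold axis v@6; visible region now rows[0,16) x cols[6,8) = 16x2
Op 3 fold_left: fold axis v@7; visible region now rows[0,16) x cols[6,7) = 16x1
Op 4 fold_down: fold axis h@8; visible region now rows[8,16) x cols[6,7) = 8x1
Op 5 cut(7, 0): punch at orig (15,6); cuts so far [(15, 6)]; region rows[8,16) x cols[6,7) = 8x1
Unfold 1 (reflect across h@8): 2 holes -> [(0, 6), (15, 6)]
Unfold 2 (reflect across v@7): 4 holes -> [(0, 6), (0, 7), (15, 6), (15, 7)]
Unfold 3 (reflect across v@6): 8 holes -> [(0, 4), (0, 5), (0, 6), (0, 7), (15, 4), (15, 5), (15, 6), (15, 7)]
Unfold 4 (reflect across v@4): 16 holes -> [(0, 0), (0, 1), (0, 2), (0, 3), (0, 4), (0, 5), (0, 6), (0, 7), (15, 0), (15, 1), (15, 2), (15, 3), (15, 4), (15, 5), (15, 6), (15, 7)]

Answer: 16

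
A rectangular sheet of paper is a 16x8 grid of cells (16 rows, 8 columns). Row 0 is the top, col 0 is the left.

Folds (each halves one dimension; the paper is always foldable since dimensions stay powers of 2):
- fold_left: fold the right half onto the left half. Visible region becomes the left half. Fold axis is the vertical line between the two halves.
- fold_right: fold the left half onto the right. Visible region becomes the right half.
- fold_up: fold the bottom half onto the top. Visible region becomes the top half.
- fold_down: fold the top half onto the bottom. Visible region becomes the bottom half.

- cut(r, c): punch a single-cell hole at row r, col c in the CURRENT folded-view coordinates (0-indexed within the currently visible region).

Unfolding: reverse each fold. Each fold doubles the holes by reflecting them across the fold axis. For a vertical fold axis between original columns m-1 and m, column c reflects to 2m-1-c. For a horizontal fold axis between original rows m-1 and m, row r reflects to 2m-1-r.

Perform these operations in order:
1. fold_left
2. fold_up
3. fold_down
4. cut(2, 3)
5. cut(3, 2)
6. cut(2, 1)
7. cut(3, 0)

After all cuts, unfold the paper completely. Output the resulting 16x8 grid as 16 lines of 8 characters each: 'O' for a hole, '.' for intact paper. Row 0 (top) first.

Op 1 fold_left: fold axis v@4; visible region now rows[0,16) x cols[0,4) = 16x4
Op 2 fold_up: fold axis h@8; visible region now rows[0,8) x cols[0,4) = 8x4
Op 3 fold_down: fold axis h@4; visible region now rows[4,8) x cols[0,4) = 4x4
Op 4 cut(2, 3): punch at orig (6,3); cuts so far [(6, 3)]; region rows[4,8) x cols[0,4) = 4x4
Op 5 cut(3, 2): punch at orig (7,2); cuts so far [(6, 3), (7, 2)]; region rows[4,8) x cols[0,4) = 4x4
Op 6 cut(2, 1): punch at orig (6,1); cuts so far [(6, 1), (6, 3), (7, 2)]; region rows[4,8) x cols[0,4) = 4x4
Op 7 cut(3, 0): punch at orig (7,0); cuts so far [(6, 1), (6, 3), (7, 0), (7, 2)]; region rows[4,8) x cols[0,4) = 4x4
Unfold 1 (reflect across h@4): 8 holes -> [(0, 0), (0, 2), (1, 1), (1, 3), (6, 1), (6, 3), (7, 0), (7, 2)]
Unfold 2 (reflect across h@8): 16 holes -> [(0, 0), (0, 2), (1, 1), (1, 3), (6, 1), (6, 3), (7, 0), (7, 2), (8, 0), (8, 2), (9, 1), (9, 3), (14, 1), (14, 3), (15, 0), (15, 2)]
Unfold 3 (reflect across v@4): 32 holes -> [(0, 0), (0, 2), (0, 5), (0, 7), (1, 1), (1, 3), (1, 4), (1, 6), (6, 1), (6, 3), (6, 4), (6, 6), (7, 0), (7, 2), (7, 5), (7, 7), (8, 0), (8, 2), (8, 5), (8, 7), (9, 1), (9, 3), (9, 4), (9, 6), (14, 1), (14, 3), (14, 4), (14, 6), (15, 0), (15, 2), (15, 5), (15, 7)]

Answer: O.O..O.O
.O.OO.O.
........
........
........
........
.O.OO.O.
O.O..O.O
O.O..O.O
.O.OO.O.
........
........
........
........
.O.OO.O.
O.O..O.O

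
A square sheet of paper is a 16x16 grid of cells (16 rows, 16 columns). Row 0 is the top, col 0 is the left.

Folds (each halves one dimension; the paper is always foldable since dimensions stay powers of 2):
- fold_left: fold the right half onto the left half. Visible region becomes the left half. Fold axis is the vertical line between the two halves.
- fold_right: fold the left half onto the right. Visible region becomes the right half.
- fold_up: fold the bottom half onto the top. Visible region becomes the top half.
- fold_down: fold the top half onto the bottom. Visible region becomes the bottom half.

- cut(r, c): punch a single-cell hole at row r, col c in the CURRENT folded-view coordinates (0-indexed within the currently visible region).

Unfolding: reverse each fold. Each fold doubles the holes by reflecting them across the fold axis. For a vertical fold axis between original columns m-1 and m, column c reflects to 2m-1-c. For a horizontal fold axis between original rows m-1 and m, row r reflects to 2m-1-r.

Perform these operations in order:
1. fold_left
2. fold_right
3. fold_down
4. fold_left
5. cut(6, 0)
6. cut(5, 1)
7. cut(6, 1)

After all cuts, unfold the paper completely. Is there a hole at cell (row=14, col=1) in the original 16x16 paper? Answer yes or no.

Op 1 fold_left: fold axis v@8; visible region now rows[0,16) x cols[0,8) = 16x8
Op 2 fold_right: fold axis v@4; visible region now rows[0,16) x cols[4,8) = 16x4
Op 3 fold_down: fold axis h@8; visible region now rows[8,16) x cols[4,8) = 8x4
Op 4 fold_left: fold axis v@6; visible region now rows[8,16) x cols[4,6) = 8x2
Op 5 cut(6, 0): punch at orig (14,4); cuts so far [(14, 4)]; region rows[8,16) x cols[4,6) = 8x2
Op 6 cut(5, 1): punch at orig (13,5); cuts so far [(13, 5), (14, 4)]; region rows[8,16) x cols[4,6) = 8x2
Op 7 cut(6, 1): punch at orig (14,5); cuts so far [(13, 5), (14, 4), (14, 5)]; region rows[8,16) x cols[4,6) = 8x2
Unfold 1 (reflect across v@6): 6 holes -> [(13, 5), (13, 6), (14, 4), (14, 5), (14, 6), (14, 7)]
Unfold 2 (reflect across h@8): 12 holes -> [(1, 4), (1, 5), (1, 6), (1, 7), (2, 5), (2, 6), (13, 5), (13, 6), (14, 4), (14, 5), (14, 6), (14, 7)]
Unfold 3 (reflect across v@4): 24 holes -> [(1, 0), (1, 1), (1, 2), (1, 3), (1, 4), (1, 5), (1, 6), (1, 7), (2, 1), (2, 2), (2, 5), (2, 6), (13, 1), (13, 2), (13, 5), (13, 6), (14, 0), (14, 1), (14, 2), (14, 3), (14, 4), (14, 5), (14, 6), (14, 7)]
Unfold 4 (reflect across v@8): 48 holes -> [(1, 0), (1, 1), (1, 2), (1, 3), (1, 4), (1, 5), (1, 6), (1, 7), (1, 8), (1, 9), (1, 10), (1, 11), (1, 12), (1, 13), (1, 14), (1, 15), (2, 1), (2, 2), (2, 5), (2, 6), (2, 9), (2, 10), (2, 13), (2, 14), (13, 1), (13, 2), (13, 5), (13, 6), (13, 9), (13, 10), (13, 13), (13, 14), (14, 0), (14, 1), (14, 2), (14, 3), (14, 4), (14, 5), (14, 6), (14, 7), (14, 8), (14, 9), (14, 10), (14, 11), (14, 12), (14, 13), (14, 14), (14, 15)]
Holes: [(1, 0), (1, 1), (1, 2), (1, 3), (1, 4), (1, 5), (1, 6), (1, 7), (1, 8), (1, 9), (1, 10), (1, 11), (1, 12), (1, 13), (1, 14), (1, 15), (2, 1), (2, 2), (2, 5), (2, 6), (2, 9), (2, 10), (2, 13), (2, 14), (13, 1), (13, 2), (13, 5), (13, 6), (13, 9), (13, 10), (13, 13), (13, 14), (14, 0), (14, 1), (14, 2), (14, 3), (14, 4), (14, 5), (14, 6), (14, 7), (14, 8), (14, 9), (14, 10), (14, 11), (14, 12), (14, 13), (14, 14), (14, 15)]

Answer: yes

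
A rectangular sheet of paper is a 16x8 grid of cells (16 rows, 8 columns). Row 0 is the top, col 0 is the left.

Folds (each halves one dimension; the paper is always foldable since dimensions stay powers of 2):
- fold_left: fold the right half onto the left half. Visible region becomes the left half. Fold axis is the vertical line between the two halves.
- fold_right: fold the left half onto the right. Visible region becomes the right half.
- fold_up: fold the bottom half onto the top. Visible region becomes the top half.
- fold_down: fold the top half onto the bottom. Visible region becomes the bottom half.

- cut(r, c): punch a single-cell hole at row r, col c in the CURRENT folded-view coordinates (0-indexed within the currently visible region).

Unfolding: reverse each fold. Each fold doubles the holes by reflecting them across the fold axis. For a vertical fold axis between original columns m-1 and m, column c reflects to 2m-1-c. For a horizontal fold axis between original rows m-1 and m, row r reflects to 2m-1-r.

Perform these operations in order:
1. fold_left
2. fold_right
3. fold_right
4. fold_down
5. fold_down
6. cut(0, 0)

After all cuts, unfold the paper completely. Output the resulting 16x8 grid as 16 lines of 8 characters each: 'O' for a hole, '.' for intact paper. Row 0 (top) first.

Answer: ........
........
........
OOOOOOOO
OOOOOOOO
........
........
........
........
........
........
OOOOOOOO
OOOOOOOO
........
........
........

Derivation:
Op 1 fold_left: fold axis v@4; visible region now rows[0,16) x cols[0,4) = 16x4
Op 2 fold_right: fold axis v@2; visible region now rows[0,16) x cols[2,4) = 16x2
Op 3 fold_right: fold axis v@3; visible region now rows[0,16) x cols[3,4) = 16x1
Op 4 fold_down: fold axis h@8; visible region now rows[8,16) x cols[3,4) = 8x1
Op 5 fold_down: fold axis h@12; visible region now rows[12,16) x cols[3,4) = 4x1
Op 6 cut(0, 0): punch at orig (12,3); cuts so far [(12, 3)]; region rows[12,16) x cols[3,4) = 4x1
Unfold 1 (reflect across h@12): 2 holes -> [(11, 3), (12, 3)]
Unfold 2 (reflect across h@8): 4 holes -> [(3, 3), (4, 3), (11, 3), (12, 3)]
Unfold 3 (reflect across v@3): 8 holes -> [(3, 2), (3, 3), (4, 2), (4, 3), (11, 2), (11, 3), (12, 2), (12, 3)]
Unfold 4 (reflect across v@2): 16 holes -> [(3, 0), (3, 1), (3, 2), (3, 3), (4, 0), (4, 1), (4, 2), (4, 3), (11, 0), (11, 1), (11, 2), (11, 3), (12, 0), (12, 1), (12, 2), (12, 3)]
Unfold 5 (reflect across v@4): 32 holes -> [(3, 0), (3, 1), (3, 2), (3, 3), (3, 4), (3, 5), (3, 6), (3, 7), (4, 0), (4, 1), (4, 2), (4, 3), (4, 4), (4, 5), (4, 6), (4, 7), (11, 0), (11, 1), (11, 2), (11, 3), (11, 4), (11, 5), (11, 6), (11, 7), (12, 0), (12, 1), (12, 2), (12, 3), (12, 4), (12, 5), (12, 6), (12, 7)]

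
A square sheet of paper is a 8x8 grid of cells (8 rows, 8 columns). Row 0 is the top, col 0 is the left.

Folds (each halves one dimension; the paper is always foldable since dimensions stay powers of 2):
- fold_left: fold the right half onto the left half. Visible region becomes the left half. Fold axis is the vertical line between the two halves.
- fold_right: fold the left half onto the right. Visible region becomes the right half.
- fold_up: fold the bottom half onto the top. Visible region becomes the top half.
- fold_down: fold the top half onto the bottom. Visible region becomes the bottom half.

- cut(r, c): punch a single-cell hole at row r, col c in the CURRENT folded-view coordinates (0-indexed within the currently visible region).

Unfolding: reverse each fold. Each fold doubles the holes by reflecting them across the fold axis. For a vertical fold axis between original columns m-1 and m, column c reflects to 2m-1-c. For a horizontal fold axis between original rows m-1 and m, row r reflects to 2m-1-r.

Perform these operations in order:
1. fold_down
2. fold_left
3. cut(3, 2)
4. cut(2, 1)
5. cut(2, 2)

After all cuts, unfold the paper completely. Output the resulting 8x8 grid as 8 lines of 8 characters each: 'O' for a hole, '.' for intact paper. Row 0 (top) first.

Op 1 fold_down: fold axis h@4; visible region now rows[4,8) x cols[0,8) = 4x8
Op 2 fold_left: fold axis v@4; visible region now rows[4,8) x cols[0,4) = 4x4
Op 3 cut(3, 2): punch at orig (7,2); cuts so far [(7, 2)]; region rows[4,8) x cols[0,4) = 4x4
Op 4 cut(2, 1): punch at orig (6,1); cuts so far [(6, 1), (7, 2)]; region rows[4,8) x cols[0,4) = 4x4
Op 5 cut(2, 2): punch at orig (6,2); cuts so far [(6, 1), (6, 2), (7, 2)]; region rows[4,8) x cols[0,4) = 4x4
Unfold 1 (reflect across v@4): 6 holes -> [(6, 1), (6, 2), (6, 5), (6, 6), (7, 2), (7, 5)]
Unfold 2 (reflect across h@4): 12 holes -> [(0, 2), (0, 5), (1, 1), (1, 2), (1, 5), (1, 6), (6, 1), (6, 2), (6, 5), (6, 6), (7, 2), (7, 5)]

Answer: ..O..O..
.OO..OO.
........
........
........
........
.OO..OO.
..O..O..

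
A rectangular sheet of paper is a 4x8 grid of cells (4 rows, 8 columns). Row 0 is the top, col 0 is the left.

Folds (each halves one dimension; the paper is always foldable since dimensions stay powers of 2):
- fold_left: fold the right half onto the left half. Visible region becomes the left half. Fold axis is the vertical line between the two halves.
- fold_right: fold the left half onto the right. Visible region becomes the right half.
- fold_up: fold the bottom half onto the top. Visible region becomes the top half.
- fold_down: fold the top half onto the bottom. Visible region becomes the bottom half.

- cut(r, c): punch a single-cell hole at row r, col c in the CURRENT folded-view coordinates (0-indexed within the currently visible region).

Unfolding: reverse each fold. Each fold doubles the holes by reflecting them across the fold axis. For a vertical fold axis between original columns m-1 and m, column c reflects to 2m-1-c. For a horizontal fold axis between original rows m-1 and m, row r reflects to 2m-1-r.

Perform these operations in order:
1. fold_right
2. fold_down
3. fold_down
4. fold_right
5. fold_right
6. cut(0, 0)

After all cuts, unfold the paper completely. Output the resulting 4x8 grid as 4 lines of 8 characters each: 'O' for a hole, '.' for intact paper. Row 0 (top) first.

Op 1 fold_right: fold axis v@4; visible region now rows[0,4) x cols[4,8) = 4x4
Op 2 fold_down: fold axis h@2; visible region now rows[2,4) x cols[4,8) = 2x4
Op 3 fold_down: fold axis h@3; visible region now rows[3,4) x cols[4,8) = 1x4
Op 4 fold_right: fold axis v@6; visible region now rows[3,4) x cols[6,8) = 1x2
Op 5 fold_right: fold axis v@7; visible region now rows[3,4) x cols[7,8) = 1x1
Op 6 cut(0, 0): punch at orig (3,7); cuts so far [(3, 7)]; region rows[3,4) x cols[7,8) = 1x1
Unfold 1 (reflect across v@7): 2 holes -> [(3, 6), (3, 7)]
Unfold 2 (reflect across v@6): 4 holes -> [(3, 4), (3, 5), (3, 6), (3, 7)]
Unfold 3 (reflect across h@3): 8 holes -> [(2, 4), (2, 5), (2, 6), (2, 7), (3, 4), (3, 5), (3, 6), (3, 7)]
Unfold 4 (reflect across h@2): 16 holes -> [(0, 4), (0, 5), (0, 6), (0, 7), (1, 4), (1, 5), (1, 6), (1, 7), (2, 4), (2, 5), (2, 6), (2, 7), (3, 4), (3, 5), (3, 6), (3, 7)]
Unfold 5 (reflect across v@4): 32 holes -> [(0, 0), (0, 1), (0, 2), (0, 3), (0, 4), (0, 5), (0, 6), (0, 7), (1, 0), (1, 1), (1, 2), (1, 3), (1, 4), (1, 5), (1, 6), (1, 7), (2, 0), (2, 1), (2, 2), (2, 3), (2, 4), (2, 5), (2, 6), (2, 7), (3, 0), (3, 1), (3, 2), (3, 3), (3, 4), (3, 5), (3, 6), (3, 7)]

Answer: OOOOOOOO
OOOOOOOO
OOOOOOOO
OOOOOOOO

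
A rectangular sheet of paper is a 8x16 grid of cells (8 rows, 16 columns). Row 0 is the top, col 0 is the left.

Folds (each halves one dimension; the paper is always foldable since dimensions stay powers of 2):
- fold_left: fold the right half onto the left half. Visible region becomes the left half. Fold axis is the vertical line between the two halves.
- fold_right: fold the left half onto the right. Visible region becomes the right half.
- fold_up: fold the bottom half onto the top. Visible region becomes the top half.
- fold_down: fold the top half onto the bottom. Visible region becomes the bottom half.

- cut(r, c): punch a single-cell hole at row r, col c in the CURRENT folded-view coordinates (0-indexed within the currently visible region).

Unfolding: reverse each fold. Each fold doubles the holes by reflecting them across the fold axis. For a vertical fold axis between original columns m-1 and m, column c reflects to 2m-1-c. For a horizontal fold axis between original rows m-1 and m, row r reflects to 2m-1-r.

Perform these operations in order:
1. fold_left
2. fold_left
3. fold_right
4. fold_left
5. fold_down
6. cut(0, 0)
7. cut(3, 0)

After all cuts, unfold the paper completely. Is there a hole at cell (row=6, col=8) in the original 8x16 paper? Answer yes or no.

Op 1 fold_left: fold axis v@8; visible region now rows[0,8) x cols[0,8) = 8x8
Op 2 fold_left: fold axis v@4; visible region now rows[0,8) x cols[0,4) = 8x4
Op 3 fold_right: fold axis v@2; visible region now rows[0,8) x cols[2,4) = 8x2
Op 4 fold_left: fold axis v@3; visible region now rows[0,8) x cols[2,3) = 8x1
Op 5 fold_down: fold axis h@4; visible region now rows[4,8) x cols[2,3) = 4x1
Op 6 cut(0, 0): punch at orig (4,2); cuts so far [(4, 2)]; region rows[4,8) x cols[2,3) = 4x1
Op 7 cut(3, 0): punch at orig (7,2); cuts so far [(4, 2), (7, 2)]; region rows[4,8) x cols[2,3) = 4x1
Unfold 1 (reflect across h@4): 4 holes -> [(0, 2), (3, 2), (4, 2), (7, 2)]
Unfold 2 (reflect across v@3): 8 holes -> [(0, 2), (0, 3), (3, 2), (3, 3), (4, 2), (4, 3), (7, 2), (7, 3)]
Unfold 3 (reflect across v@2): 16 holes -> [(0, 0), (0, 1), (0, 2), (0, 3), (3, 0), (3, 1), (3, 2), (3, 3), (4, 0), (4, 1), (4, 2), (4, 3), (7, 0), (7, 1), (7, 2), (7, 3)]
Unfold 4 (reflect across v@4): 32 holes -> [(0, 0), (0, 1), (0, 2), (0, 3), (0, 4), (0, 5), (0, 6), (0, 7), (3, 0), (3, 1), (3, 2), (3, 3), (3, 4), (3, 5), (3, 6), (3, 7), (4, 0), (4, 1), (4, 2), (4, 3), (4, 4), (4, 5), (4, 6), (4, 7), (7, 0), (7, 1), (7, 2), (7, 3), (7, 4), (7, 5), (7, 6), (7, 7)]
Unfold 5 (reflect across v@8): 64 holes -> [(0, 0), (0, 1), (0, 2), (0, 3), (0, 4), (0, 5), (0, 6), (0, 7), (0, 8), (0, 9), (0, 10), (0, 11), (0, 12), (0, 13), (0, 14), (0, 15), (3, 0), (3, 1), (3, 2), (3, 3), (3, 4), (3, 5), (3, 6), (3, 7), (3, 8), (3, 9), (3, 10), (3, 11), (3, 12), (3, 13), (3, 14), (3, 15), (4, 0), (4, 1), (4, 2), (4, 3), (4, 4), (4, 5), (4, 6), (4, 7), (4, 8), (4, 9), (4, 10), (4, 11), (4, 12), (4, 13), (4, 14), (4, 15), (7, 0), (7, 1), (7, 2), (7, 3), (7, 4), (7, 5), (7, 6), (7, 7), (7, 8), (7, 9), (7, 10), (7, 11), (7, 12), (7, 13), (7, 14), (7, 15)]
Holes: [(0, 0), (0, 1), (0, 2), (0, 3), (0, 4), (0, 5), (0, 6), (0, 7), (0, 8), (0, 9), (0, 10), (0, 11), (0, 12), (0, 13), (0, 14), (0, 15), (3, 0), (3, 1), (3, 2), (3, 3), (3, 4), (3, 5), (3, 6), (3, 7), (3, 8), (3, 9), (3, 10), (3, 11), (3, 12), (3, 13), (3, 14), (3, 15), (4, 0), (4, 1), (4, 2), (4, 3), (4, 4), (4, 5), (4, 6), (4, 7), (4, 8), (4, 9), (4, 10), (4, 11), (4, 12), (4, 13), (4, 14), (4, 15), (7, 0), (7, 1), (7, 2), (7, 3), (7, 4), (7, 5), (7, 6), (7, 7), (7, 8), (7, 9), (7, 10), (7, 11), (7, 12), (7, 13), (7, 14), (7, 15)]

Answer: no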